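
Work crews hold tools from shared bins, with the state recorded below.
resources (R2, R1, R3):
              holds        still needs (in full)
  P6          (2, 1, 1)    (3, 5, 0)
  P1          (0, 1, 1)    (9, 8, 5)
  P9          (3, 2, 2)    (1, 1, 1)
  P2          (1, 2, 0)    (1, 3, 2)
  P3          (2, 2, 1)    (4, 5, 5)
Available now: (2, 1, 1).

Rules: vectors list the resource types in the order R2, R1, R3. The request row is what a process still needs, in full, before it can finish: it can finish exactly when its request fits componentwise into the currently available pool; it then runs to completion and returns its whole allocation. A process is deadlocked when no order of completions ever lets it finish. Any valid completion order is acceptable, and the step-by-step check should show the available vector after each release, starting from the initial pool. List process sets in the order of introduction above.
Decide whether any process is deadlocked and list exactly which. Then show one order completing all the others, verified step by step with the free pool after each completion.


Deadlocked set: P1 and P3.
Key observation: once P9, P2, P6 finish, the pool peaks at (8, 6, 4) — and every remaining process still needs more R3 than that.
One completion order for the rest: P9, P2, P6. Check, step by step:
  pool = (2, 1, 1)
  P9: need (1, 1, 1) fits (2, 1, 1); releases (3, 2, 2), pool now (5, 3, 3)
  P2: need (1, 3, 2) fits (5, 3, 3); releases (1, 2, 0), pool now (6, 5, 3)
  P6: need (3, 5, 0) fits (6, 5, 3); releases (2, 1, 1), pool now (8, 6, 4)
None of the blocked processes ever fits:
  P1 cannot run: need (9, 8, 5) vs free (8, 6, 4) (insufficient R2, R1 and R3)
  P3 cannot run: need (4, 5, 5) vs free (8, 6, 4) (insufficient R3)


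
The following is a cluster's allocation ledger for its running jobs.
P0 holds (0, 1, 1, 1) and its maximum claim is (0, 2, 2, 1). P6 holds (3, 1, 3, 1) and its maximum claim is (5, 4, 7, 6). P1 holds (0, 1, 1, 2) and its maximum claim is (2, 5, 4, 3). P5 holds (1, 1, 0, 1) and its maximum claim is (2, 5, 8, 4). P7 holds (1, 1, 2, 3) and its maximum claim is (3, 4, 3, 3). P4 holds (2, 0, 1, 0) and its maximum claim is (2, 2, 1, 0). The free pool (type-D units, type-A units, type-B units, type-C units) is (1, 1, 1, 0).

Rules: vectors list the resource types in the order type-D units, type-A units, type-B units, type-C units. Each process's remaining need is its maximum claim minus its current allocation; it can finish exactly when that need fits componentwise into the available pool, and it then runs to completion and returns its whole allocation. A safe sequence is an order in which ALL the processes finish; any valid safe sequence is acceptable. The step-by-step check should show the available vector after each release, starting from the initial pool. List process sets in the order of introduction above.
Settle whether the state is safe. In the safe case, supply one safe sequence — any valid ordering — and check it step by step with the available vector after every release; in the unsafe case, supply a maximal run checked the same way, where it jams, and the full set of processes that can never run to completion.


The state is UNSAFE.
Key observation: once P0, P4 finish, the pool peaks at (3, 2, 3, 1) — and every remaining process still needs more type-A units than that.
The run P0, P4 cannot be extended any further. Walking it through:
  pool = (1, 1, 1, 0)
  P0: need (0, 1, 1, 0) fits (1, 1, 1, 0); releases (0, 1, 1, 1), pool now (1, 2, 2, 1)
  P4: need (0, 2, 0, 0) fits (1, 2, 2, 1); releases (2, 0, 1, 0), pool now (3, 2, 3, 1)
  P6 still needs (2, 3, 4, 5) but only (3, 2, 3, 1) is free — short on type-A units, type-B units and type-C units
  P1 still needs (2, 4, 3, 1) but only (3, 2, 3, 1) is free — short on type-A units
  P5 still needs (1, 4, 8, 3) but only (3, 2, 3, 1) is free — short on type-A units, type-B units and type-C units
  P7 still needs (2, 3, 1, 0) but only (3, 2, 3, 1) is free — short on type-A units
Permanently blocked: P6, P1, P5 and P7.


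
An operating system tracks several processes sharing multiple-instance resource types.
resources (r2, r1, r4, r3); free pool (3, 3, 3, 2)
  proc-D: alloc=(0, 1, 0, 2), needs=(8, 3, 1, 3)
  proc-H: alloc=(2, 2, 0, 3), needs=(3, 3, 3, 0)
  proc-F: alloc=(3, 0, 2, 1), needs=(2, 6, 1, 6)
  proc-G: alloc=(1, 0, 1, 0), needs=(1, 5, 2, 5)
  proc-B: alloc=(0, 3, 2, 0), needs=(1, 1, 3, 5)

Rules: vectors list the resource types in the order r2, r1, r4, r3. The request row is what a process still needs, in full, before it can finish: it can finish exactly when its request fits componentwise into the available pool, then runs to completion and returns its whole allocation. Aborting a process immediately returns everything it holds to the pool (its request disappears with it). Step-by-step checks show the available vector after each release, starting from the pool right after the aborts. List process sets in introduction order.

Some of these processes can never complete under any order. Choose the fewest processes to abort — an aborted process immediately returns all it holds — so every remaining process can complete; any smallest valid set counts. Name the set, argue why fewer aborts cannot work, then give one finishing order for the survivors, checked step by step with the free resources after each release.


Abort proc-D.
Key observation: proc-F had no path to completion before; after the abort of proc-D ((0, 1, 0, 2) returned), step 3 is where it fits.
No smaller set exists: with zero aborts the deadlock remains.
Survivors finish in the order: proc-H, proc-B, proc-F, proc-G. Step-by-step check (pool after the aborts first):
  pool = (3, 4, 3, 4)
  run proc-H (needs (3, 3, 3, 0), free (3, 4, 3, 4)); after release of (2, 2, 0, 3) the pool is (5, 6, 3, 7)
  run proc-B (needs (1, 1, 3, 5), free (5, 6, 3, 7)); after release of (0, 3, 2, 0) the pool is (5, 9, 5, 7)
  run proc-F (needs (2, 6, 1, 6), free (5, 9, 5, 7)); after release of (3, 0, 2, 1) the pool is (8, 9, 7, 8)
  run proc-G (needs (1, 5, 2, 5), free (8, 9, 7, 8)); after release of (1, 0, 1, 0) the pool is (9, 9, 8, 8)


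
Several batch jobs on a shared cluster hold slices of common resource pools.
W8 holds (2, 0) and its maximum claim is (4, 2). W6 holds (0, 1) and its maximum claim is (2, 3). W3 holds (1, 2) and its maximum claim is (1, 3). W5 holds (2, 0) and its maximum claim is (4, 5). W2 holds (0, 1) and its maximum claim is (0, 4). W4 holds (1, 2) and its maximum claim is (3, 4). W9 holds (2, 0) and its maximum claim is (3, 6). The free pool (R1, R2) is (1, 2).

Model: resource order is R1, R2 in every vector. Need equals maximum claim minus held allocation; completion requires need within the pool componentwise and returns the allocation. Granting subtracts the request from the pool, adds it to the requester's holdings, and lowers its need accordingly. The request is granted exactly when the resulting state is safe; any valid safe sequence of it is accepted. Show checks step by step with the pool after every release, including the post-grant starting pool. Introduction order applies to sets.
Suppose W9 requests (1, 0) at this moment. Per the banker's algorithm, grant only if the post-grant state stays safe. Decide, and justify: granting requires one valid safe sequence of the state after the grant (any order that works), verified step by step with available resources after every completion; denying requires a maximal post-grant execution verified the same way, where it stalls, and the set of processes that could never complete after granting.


DENY. Granting would leave the state unsafe.
Key observation: after W3, W2 the pool peaks at (1, 5), and each blocked process is short somewhere: W8 on R1; W6 on R1; W5 on R1; W4 on R1; W9 on R2.
On the post-grant state, W3, W2 is a maximal run — nothing extends it. Check, step by step:
  pool = (0, 2)
  W3 needs (0, 1) <= (0, 2) -> finishes; pool += (1, 2) = (1, 4)
  W2 needs (0, 3) <= (1, 4) -> finishes; pool += (0, 1) = (1, 5)
  W8 still needs (2, 2) but only (1, 5) is free — short on R1
  W6 still needs (2, 2) but only (1, 5) is free — short on R1
  W5 still needs (2, 5) but only (1, 5) is free — short on R1
  W4 still needs (2, 2) but only (1, 5) is free — short on R1
  W9 still needs (0, 6) but only (1, 5) is free — short on R2
Post-grant, the permanently blocked set is W8, W6, W5, W4 and W9.


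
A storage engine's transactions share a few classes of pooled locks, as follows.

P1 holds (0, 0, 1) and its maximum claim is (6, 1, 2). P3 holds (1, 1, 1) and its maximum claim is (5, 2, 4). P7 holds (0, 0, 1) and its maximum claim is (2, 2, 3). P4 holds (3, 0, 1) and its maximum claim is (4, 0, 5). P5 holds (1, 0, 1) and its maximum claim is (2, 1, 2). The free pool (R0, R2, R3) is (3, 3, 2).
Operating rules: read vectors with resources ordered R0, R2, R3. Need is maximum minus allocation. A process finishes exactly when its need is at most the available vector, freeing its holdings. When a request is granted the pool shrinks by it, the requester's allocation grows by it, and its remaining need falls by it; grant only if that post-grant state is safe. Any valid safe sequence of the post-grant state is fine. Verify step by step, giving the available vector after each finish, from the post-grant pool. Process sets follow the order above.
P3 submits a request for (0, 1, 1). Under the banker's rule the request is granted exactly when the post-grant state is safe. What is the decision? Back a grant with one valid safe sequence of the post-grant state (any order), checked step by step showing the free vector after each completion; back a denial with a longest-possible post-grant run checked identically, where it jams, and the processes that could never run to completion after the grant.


GRANT — the state after the grant stays safe, e.g. via P5, P3, P4, P7, P1.
Key observation: even at the reduced pool (3, 2, 1), P5 fits immediately, so safety survives the grant.
Step-by-step check of the post-grant state:
  pool = (3, 2, 1)
  P5: need (1, 1, 1) fits (3, 2, 1); releases (1, 0, 1), pool now (4, 2, 2)
  P3: need (4, 0, 2) fits (4, 2, 2); releases (1, 2, 2), pool now (5, 4, 4)
  P4: need (1, 0, 4) fits (5, 4, 4); releases (3, 0, 1), pool now (8, 4, 5)
  P7: need (2, 2, 2) fits (8, 4, 5); releases (0, 0, 1), pool now (8, 4, 6)
  P1: need (6, 1, 1) fits (8, 4, 6); releases (0, 0, 1), pool now (8, 4, 7)


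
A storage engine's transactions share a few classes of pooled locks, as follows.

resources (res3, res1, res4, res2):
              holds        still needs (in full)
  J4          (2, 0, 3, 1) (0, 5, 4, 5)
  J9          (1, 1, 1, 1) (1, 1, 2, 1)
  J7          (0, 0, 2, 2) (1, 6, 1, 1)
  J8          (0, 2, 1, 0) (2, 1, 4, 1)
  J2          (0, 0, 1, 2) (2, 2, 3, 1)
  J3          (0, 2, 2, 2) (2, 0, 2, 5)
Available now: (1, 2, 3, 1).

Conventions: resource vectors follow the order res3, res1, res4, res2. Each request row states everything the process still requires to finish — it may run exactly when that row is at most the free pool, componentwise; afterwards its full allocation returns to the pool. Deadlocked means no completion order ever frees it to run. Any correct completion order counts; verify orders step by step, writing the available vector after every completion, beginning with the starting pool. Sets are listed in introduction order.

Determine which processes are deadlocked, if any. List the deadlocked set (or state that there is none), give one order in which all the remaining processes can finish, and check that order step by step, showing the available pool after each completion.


Deadlocked: J4, J7 and J3.
Key observation: after J9, J2, J8 the pool peaks at (2, 5, 6, 4), and each blocked process is short somewhere: J4 on res2; J7 on res1; J3 on res2.
One completion order for the rest: J9, J2, J8. Check, step by step:
  pool = (1, 2, 3, 1)
  run J9 (needs (1, 1, 2, 1), free (1, 2, 3, 1)); after release of (1, 1, 1, 1) the pool is (2, 3, 4, 2)
  run J2 (needs (2, 2, 3, 1), free (2, 3, 4, 2)); after release of (0, 0, 1, 2) the pool is (2, 3, 5, 4)
  run J8 (needs (2, 1, 4, 1), free (2, 3, 5, 4)); after release of (0, 2, 1, 0) the pool is (2, 5, 6, 4)
The blocked processes can never fit:
  J4 still needs (0, 5, 4, 5) but only (2, 5, 6, 4) is free — short on res2
  J7 still needs (1, 6, 1, 1) but only (2, 5, 6, 4) is free — short on res1
  J3 still needs (2, 0, 2, 5) but only (2, 5, 6, 4) is free — short on res2


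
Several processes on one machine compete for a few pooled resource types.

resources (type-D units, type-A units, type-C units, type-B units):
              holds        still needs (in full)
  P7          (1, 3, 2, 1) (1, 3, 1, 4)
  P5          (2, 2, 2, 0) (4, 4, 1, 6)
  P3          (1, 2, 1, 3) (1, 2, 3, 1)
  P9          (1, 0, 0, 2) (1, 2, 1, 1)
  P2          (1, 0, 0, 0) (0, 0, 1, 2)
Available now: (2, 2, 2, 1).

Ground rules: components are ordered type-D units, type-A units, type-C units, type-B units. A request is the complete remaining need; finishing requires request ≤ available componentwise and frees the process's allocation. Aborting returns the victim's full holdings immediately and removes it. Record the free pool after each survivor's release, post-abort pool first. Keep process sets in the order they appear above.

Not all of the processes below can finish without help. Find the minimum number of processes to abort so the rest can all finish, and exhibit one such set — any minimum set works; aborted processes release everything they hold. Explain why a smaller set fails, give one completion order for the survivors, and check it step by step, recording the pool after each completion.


Minimum abort set: P3.
Key observation: P7 was stuck for good until P3 gave back (1, 2, 1, 3); in the order shown it finishes at step 2.
No smaller set exists: with zero aborts the deadlock remains.
The survivors complete as P9, P7, P5, P2. Verifying each step (starting from the post-abort pool):
  pool = (3, 4, 3, 4)
  run P9 (needs (1, 2, 1, 1), free (3, 4, 3, 4)); after release of (1, 0, 0, 2) the pool is (4, 4, 3, 6)
  run P7 (needs (1, 3, 1, 4), free (4, 4, 3, 6)); after release of (1, 3, 2, 1) the pool is (5, 7, 5, 7)
  run P5 (needs (4, 4, 1, 6), free (5, 7, 5, 7)); after release of (2, 2, 2, 0) the pool is (7, 9, 7, 7)
  run P2 (needs (0, 0, 1, 2), free (7, 9, 7, 7)); after release of (1, 0, 0, 0) the pool is (8, 9, 7, 7)


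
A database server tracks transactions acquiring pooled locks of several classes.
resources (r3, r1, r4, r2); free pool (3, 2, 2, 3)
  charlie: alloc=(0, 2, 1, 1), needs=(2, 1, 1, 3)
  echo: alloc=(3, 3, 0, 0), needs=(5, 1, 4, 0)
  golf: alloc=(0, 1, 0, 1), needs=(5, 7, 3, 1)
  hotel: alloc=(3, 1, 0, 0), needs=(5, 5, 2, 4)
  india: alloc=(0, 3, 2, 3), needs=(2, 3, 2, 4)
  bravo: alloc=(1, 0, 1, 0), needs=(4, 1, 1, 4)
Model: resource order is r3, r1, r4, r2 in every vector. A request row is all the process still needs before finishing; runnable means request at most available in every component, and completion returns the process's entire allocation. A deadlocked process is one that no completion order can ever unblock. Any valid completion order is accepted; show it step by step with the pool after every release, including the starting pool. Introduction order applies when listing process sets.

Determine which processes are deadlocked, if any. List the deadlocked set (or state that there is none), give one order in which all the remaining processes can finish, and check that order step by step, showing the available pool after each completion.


Deadlocked: echo, golf, hotel and bravo.
Key observation: once charlie, india finish, the pool peaks at (3, 7, 5, 7) — and every remaining process still needs more r3 than that.
The rest can finish in the order charlie, india. Check, step by step:
  pool = (3, 2, 2, 3)
  charlie needs (2, 1, 1, 3) <= (3, 2, 2, 3) -> finishes; pool += (0, 2, 1, 1) = (3, 4, 3, 4)
  india needs (2, 3, 2, 4) <= (3, 4, 3, 4) -> finishes; pool += (0, 3, 2, 3) = (3, 7, 5, 7)
None of the blocked processes ever fits:
  echo still needs (5, 1, 4, 0) but only (3, 7, 5, 7) is free — short on r3
  golf still needs (5, 7, 3, 1) but only (3, 7, 5, 7) is free — short on r3
  hotel still needs (5, 5, 2, 4) but only (3, 7, 5, 7) is free — short on r3
  bravo still needs (4, 1, 1, 4) but only (3, 7, 5, 7) is free — short on r3


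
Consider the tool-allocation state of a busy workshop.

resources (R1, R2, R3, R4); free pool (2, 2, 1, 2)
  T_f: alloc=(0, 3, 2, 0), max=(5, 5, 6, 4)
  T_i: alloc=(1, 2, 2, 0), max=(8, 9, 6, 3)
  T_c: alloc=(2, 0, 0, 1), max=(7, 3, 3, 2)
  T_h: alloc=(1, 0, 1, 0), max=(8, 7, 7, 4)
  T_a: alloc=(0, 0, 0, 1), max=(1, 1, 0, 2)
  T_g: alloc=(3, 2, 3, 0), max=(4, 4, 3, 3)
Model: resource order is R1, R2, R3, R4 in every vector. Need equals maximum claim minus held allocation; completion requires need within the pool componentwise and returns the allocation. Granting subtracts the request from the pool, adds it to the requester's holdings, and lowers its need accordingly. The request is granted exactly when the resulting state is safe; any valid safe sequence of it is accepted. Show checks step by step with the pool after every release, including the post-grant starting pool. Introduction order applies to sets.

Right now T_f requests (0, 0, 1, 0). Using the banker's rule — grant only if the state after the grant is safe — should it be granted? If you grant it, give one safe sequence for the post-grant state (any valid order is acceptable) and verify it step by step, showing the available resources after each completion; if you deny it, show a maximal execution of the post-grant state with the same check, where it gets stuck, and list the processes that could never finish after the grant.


GRANT — the state after the grant stays safe, e.g. via T_a, T_g, T_c, T_f, T_h, T_i.
Key observation: the transfer keeps a workable pool ((2, 2, 0, 2)); T_a starts the safe sequence.
Step-by-step check of the post-grant state:
  pool = (2, 2, 0, 2)
  T_a: need (1, 1, 0, 1) fits (2, 2, 0, 2); releases (0, 0, 0, 1), pool now (2, 2, 0, 3)
  T_g: need (1, 2, 0, 3) fits (2, 2, 0, 3); releases (3, 2, 3, 0), pool now (5, 4, 3, 3)
  T_c: need (5, 3, 3, 1) fits (5, 4, 3, 3); releases (2, 0, 0, 1), pool now (7, 4, 3, 4)
  T_f: need (5, 2, 3, 4) fits (7, 4, 3, 4); releases (0, 3, 3, 0), pool now (7, 7, 6, 4)
  T_h: need (7, 7, 6, 4) fits (7, 7, 6, 4); releases (1, 0, 1, 0), pool now (8, 7, 7, 4)
  T_i: need (7, 7, 4, 3) fits (8, 7, 7, 4); releases (1, 2, 2, 0), pool now (9, 9, 9, 4)


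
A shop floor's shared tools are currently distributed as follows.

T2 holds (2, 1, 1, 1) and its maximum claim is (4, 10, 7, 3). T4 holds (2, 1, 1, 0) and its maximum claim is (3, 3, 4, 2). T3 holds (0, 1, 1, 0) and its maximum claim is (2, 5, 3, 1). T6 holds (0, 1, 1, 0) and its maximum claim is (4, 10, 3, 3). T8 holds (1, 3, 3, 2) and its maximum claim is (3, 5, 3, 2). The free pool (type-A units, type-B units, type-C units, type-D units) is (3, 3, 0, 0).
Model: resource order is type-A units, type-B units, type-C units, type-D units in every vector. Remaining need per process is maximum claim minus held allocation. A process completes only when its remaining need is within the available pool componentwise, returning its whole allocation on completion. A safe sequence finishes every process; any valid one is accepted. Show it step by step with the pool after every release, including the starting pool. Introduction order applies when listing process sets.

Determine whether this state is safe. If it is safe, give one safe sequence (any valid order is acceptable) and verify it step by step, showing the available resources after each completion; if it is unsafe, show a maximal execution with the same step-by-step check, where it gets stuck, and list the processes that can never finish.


UNSAFE.
Key observation: T8, T4, T3 can finish, but then (6, 8, 5, 2) is all there is, and the blocked group's type-B units demands exceed it.
Going as far as possible: T8, T4, T3; after that, nothing fits. Verifying each step:
  pool = (3, 3, 0, 0)
  run T8 (needs (2, 2, 0, 0), free (3, 3, 0, 0)); after release of (1, 3, 3, 2) the pool is (4, 6, 3, 2)
  run T4 (needs (1, 2, 3, 2), free (4, 6, 3, 2)); after release of (2, 1, 1, 0) the pool is (6, 7, 4, 2)
  run T3 (needs (2, 4, 2, 1), free (6, 7, 4, 2)); after release of (0, 1, 1, 0) the pool is (6, 8, 5, 2)
  T2 still needs (2, 9, 6, 2) but only (6, 8, 5, 2) is free — short on type-B units and type-C units
  T6 still needs (4, 9, 2, 3) but only (6, 8, 5, 2) is free — short on type-B units and type-D units
Processes that can never finish: T2 and T6.


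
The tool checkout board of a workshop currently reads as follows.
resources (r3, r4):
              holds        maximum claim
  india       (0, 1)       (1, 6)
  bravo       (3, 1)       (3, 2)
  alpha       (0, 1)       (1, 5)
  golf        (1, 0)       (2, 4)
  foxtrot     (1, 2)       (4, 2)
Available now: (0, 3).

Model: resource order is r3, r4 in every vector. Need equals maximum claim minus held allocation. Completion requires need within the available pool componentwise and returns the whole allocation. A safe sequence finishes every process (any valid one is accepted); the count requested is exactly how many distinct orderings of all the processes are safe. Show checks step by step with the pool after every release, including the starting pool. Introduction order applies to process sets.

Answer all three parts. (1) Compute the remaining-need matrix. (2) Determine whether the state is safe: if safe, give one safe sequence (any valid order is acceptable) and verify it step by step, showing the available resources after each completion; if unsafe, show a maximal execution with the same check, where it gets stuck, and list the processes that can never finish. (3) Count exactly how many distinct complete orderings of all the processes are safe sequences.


(1) Outstanding need per process (order r3, r4):
  india: (1, 5)
  bravo: (0, 1)
  alpha: (1, 4)
  golf: (1, 4)
  foxtrot: (3, 0)
(2) SAFE, for example via the order bravo, foxtrot, alpha, india, golf.
Key observation: at foxtrot the run first touches a limit — (3, 0) against (3, 4), exact on a resource it actually requests.
Step-by-step check:
  pool = (0, 3)
  bravo: need (0, 1) fits (0, 3); releases (3, 1), pool now (3, 4)
  foxtrot: need (3, 0) fits (3, 4); releases (1, 2), pool now (4, 6)
  alpha: need (1, 4) fits (4, 6); releases (0, 1), pool now (4, 7)
  india: need (1, 5) fits (4, 7); releases (0, 1), pool now (4, 8)
  golf: need (1, 4) fits (4, 8); releases (1, 0), pool now (5, 8)
(3) The exact count: 16 of the possible complete orderings are safe sequences.


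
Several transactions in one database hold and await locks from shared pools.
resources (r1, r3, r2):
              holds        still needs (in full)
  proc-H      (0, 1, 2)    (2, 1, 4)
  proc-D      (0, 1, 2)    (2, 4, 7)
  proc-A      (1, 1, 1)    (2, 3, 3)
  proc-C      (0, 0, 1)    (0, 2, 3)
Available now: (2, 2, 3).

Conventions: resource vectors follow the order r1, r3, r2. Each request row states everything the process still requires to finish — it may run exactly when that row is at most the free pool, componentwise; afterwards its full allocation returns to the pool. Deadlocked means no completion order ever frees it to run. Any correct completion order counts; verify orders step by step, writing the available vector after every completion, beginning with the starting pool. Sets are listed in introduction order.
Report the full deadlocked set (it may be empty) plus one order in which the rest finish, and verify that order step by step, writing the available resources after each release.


The deadlocked set is empty.
Key observation: the pool covers proc-C at once, and every later process fits after earlier releases.
One completion order for the rest: proc-C, proc-H, proc-A, proc-D. Step-by-step check:
  pool = (2, 2, 3)
  run proc-C (needs (0, 2, 3), free (2, 2, 3)); after release of (0, 0, 1) the pool is (2, 2, 4)
  run proc-H (needs (2, 1, 4), free (2, 2, 4)); after release of (0, 1, 2) the pool is (2, 3, 6)
  run proc-A (needs (2, 3, 3), free (2, 3, 6)); after release of (1, 1, 1) the pool is (3, 4, 7)
  run proc-D (needs (2, 4, 7), free (3, 4, 7)); after release of (0, 1, 2) the pool is (3, 5, 9)


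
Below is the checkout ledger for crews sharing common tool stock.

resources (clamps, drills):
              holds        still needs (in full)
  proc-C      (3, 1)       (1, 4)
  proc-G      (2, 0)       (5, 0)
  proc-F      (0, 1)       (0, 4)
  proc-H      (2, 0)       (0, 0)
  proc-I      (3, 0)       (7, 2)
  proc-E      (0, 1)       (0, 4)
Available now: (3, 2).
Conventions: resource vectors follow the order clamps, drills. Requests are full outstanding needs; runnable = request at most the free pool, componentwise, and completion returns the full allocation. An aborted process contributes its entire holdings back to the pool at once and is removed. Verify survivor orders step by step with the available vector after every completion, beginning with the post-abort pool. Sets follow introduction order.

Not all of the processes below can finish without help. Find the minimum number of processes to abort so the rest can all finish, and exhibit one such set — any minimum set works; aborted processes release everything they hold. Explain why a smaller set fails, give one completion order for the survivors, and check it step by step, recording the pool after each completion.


The answer: abort proc-F and proc-E.
Key observation: no ordering could ever have run proc-C before the abort of proc-F and proc-E; with (0, 2) back in the pool it fits at step 1.
Minimality, checking each single-abort alternative: proc-C alone leaves proc-F blocked (short on drills); proc-G alone leaves proc-C blocked (short on drills); proc-F alone leaves proc-C blocked (short on drills); proc-H alone leaves proc-C blocked (short on drills); proc-I alone leaves proc-C blocked (short on drills); proc-E alone leaves proc-C blocked (short on drills).
One survivor order: proc-C, proc-H, proc-I, proc-G. Check, step by step (post-abort pool first):
  pool = (3, 4)
  proc-C: need (1, 4) fits (3, 4); releases (3, 1), pool now (6, 5)
  proc-H: need (0, 0) fits (6, 5); releases (2, 0), pool now (8, 5)
  proc-I: need (7, 2) fits (8, 5); releases (3, 0), pool now (11, 5)
  proc-G: need (5, 0) fits (11, 5); releases (2, 0), pool now (13, 5)


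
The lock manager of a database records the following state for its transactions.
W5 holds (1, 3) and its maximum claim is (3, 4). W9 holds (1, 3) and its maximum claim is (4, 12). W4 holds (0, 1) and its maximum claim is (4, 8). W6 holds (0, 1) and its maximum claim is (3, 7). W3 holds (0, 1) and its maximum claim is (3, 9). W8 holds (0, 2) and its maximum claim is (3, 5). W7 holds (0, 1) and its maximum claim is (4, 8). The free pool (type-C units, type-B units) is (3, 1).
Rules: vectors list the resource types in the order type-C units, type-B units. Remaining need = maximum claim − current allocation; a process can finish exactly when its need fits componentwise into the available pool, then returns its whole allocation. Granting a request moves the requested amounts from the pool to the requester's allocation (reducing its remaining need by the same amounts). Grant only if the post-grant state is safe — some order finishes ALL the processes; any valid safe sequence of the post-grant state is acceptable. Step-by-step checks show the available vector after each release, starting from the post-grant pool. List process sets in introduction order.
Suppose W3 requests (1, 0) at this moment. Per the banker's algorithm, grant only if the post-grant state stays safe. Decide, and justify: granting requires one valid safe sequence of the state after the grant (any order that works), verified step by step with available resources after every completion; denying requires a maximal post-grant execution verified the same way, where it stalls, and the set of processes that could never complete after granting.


DENY — the pretend-granted state is unsafe.
Key observation: after W5, W8, W6 the pool peaks at (3, 7), and each blocked process is short somewhere: W9 on type-B units; W4 on type-C units; W3 on type-B units; W7 on type-C units.
On the post-grant state, W5, W8, W6 is a maximal run — nothing extends it. Check, step by step:
  pool = (2, 1)
  W5 needs (2, 1) <= (2, 1) -> finishes; pool += (1, 3) = (3, 4)
  W8 needs (3, 3) <= (3, 4) -> finishes; pool += (0, 2) = (3, 6)
  W6 needs (3, 6) <= (3, 6) -> finishes; pool += (0, 1) = (3, 7)
  W9 still needs (3, 9) but only (3, 7) is free — short on type-B units
  W4 still needs (4, 7) but only (3, 7) is free — short on type-C units
  W3 still needs (2, 8) but only (3, 7) is free — short on type-B units
  W7 still needs (4, 7) but only (3, 7) is free — short on type-C units
Post-grant, the permanently blocked set is W9, W4, W3 and W7.


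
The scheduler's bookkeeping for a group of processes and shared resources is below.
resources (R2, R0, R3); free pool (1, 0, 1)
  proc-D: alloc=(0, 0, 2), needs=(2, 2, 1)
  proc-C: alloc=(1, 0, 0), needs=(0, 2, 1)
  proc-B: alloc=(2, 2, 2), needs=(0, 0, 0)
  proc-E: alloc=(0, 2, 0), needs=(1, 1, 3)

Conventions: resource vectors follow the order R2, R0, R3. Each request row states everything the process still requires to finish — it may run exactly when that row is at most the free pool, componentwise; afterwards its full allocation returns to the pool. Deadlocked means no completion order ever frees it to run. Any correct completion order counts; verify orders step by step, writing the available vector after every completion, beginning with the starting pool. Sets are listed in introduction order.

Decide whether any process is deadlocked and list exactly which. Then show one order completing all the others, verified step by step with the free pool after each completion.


The deadlocked set is empty.
Key observation: starting with proc-B, each completion frees enough for the next — no one is permanently blocked.
A valid finishing order for the others: proc-B, proc-D, proc-E, proc-C. Check, step by step:
  pool = (1, 0, 1)
  proc-B needs (0, 0, 0) <= (1, 0, 1) -> finishes; pool += (2, 2, 2) = (3, 2, 3)
  proc-D needs (2, 2, 1) <= (3, 2, 3) -> finishes; pool += (0, 0, 2) = (3, 2, 5)
  proc-E needs (1, 1, 3) <= (3, 2, 5) -> finishes; pool += (0, 2, 0) = (3, 4, 5)
  proc-C needs (0, 2, 1) <= (3, 4, 5) -> finishes; pool += (1, 0, 0) = (4, 4, 5)


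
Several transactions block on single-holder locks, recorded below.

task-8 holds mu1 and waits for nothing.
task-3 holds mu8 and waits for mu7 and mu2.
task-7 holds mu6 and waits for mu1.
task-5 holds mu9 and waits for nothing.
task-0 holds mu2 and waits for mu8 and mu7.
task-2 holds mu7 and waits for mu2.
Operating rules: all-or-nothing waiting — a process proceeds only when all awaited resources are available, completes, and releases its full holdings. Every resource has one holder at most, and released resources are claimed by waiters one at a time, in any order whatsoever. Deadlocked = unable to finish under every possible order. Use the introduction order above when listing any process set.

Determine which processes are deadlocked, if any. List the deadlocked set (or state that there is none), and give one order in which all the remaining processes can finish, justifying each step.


Deadlocked set: task-3, task-0 and task-2.
Key observation: the knot is the closed ring of waits task-3 -> task-0 -> task-3; task-2 is caught in further circular waits.
A valid finishing order for the others: task-8, task-5, task-7.
Walking it through:
  task-8: no waits; runs immediately, freeing mu1
  task-5: no waits; runs immediately, freeing mu9
  task-7: everything it awaited (mu1) is free; runs, freeing mu6


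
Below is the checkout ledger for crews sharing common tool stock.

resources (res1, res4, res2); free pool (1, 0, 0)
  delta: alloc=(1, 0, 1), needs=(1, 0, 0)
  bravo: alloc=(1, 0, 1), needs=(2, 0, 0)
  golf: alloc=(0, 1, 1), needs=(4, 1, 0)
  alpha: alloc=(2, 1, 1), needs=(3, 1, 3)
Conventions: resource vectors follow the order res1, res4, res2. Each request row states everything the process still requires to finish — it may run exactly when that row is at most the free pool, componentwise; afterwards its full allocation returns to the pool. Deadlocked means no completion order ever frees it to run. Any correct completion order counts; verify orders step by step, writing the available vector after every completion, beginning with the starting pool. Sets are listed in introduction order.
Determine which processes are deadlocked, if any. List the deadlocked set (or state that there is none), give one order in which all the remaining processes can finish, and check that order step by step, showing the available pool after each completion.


Deadlocked set: golf and alpha.
Key observation: the wall is res4: completing delta, bravo brings the pool only to (3, 0, 2), and all the rest need more.
A valid finishing order for the others: delta, bravo. Verifying each step:
  pool = (1, 0, 0)
  delta: need (1, 0, 0) fits (1, 0, 0); releases (1, 0, 1), pool now (2, 0, 1)
  bravo: need (2, 0, 0) fits (2, 0, 1); releases (1, 0, 1), pool now (3, 0, 2)
The blocked processes can never fit:
  blocked: golf wants (4, 1, 0), pool (3, 0, 2) — not enough res1 and res4
  blocked: alpha wants (3, 1, 3), pool (3, 0, 2) — not enough res4 and res2


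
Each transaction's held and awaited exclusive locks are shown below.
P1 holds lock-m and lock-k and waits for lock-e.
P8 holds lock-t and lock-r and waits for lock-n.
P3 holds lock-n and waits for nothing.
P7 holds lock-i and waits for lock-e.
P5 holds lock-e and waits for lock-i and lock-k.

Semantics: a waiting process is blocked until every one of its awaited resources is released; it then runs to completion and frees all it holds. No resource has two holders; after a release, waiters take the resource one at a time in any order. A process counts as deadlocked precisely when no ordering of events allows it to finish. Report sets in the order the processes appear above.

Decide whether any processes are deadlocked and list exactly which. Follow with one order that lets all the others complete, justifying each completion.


Deadlocked set: P1, P7 and P5.
Key observation: the knot is the closed ring of waits P1 -> P5 -> P1; P7 is caught in further circular waits.
One completion order for the rest: P3, P8.
Check, step by step:
  P3 waits on nothing -> runs at once and releases lock-n
  run P8 (all its waits — lock-n — are resolved); releases lock-t and lock-r


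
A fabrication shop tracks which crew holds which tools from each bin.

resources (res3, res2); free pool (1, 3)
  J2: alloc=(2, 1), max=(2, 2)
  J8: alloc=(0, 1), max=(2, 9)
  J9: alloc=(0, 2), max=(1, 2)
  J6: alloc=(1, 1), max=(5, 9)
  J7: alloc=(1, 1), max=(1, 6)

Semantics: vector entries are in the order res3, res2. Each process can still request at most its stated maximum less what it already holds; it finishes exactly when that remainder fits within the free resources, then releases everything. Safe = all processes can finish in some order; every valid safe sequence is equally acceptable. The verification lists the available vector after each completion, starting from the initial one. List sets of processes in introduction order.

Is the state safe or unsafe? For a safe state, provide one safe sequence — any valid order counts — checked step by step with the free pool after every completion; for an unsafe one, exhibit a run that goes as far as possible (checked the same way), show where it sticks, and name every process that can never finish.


The state is UNSAFE.
Key observation: once J9, J7, J2 finish, the pool peaks at (4, 7) — and every remaining process still needs more res2 than that.
Going as far as possible: J9, J7, J2; after that, nothing fits. Walking it through:
  pool = (1, 3)
  J9: need (1, 0) fits (1, 3); releases (0, 2), pool now (1, 5)
  J7: need (0, 5) fits (1, 5); releases (1, 1), pool now (2, 6)
  J2: need (0, 1) fits (2, 6); releases (2, 1), pool now (4, 7)
  J8 still needs (2, 8) but only (4, 7) is free — short on res2
  J6 still needs (4, 8) but only (4, 7) is free — short on res2
Never able to finish: J8 and J6.


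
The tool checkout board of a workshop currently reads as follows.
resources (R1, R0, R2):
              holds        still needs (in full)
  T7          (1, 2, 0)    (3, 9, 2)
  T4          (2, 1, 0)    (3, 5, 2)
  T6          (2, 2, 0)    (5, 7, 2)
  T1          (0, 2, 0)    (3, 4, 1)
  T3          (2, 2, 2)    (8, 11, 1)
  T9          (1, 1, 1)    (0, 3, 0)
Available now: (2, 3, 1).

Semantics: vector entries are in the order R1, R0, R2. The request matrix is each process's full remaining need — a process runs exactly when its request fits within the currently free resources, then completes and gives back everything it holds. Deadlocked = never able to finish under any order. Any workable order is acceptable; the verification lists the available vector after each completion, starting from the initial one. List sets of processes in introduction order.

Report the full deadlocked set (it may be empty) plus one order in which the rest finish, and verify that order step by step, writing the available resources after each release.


No process is deadlocked.
Key observation: beginning at T9, releases accumulate fast enough that every process eventually fits.
One completion order for the rest: T9, T1, T4, T6, T7, T3. Walking it through:
  pool = (2, 3, 1)
  T9: need (0, 3, 0) fits (2, 3, 1); releases (1, 1, 1), pool now (3, 4, 2)
  T1: need (3, 4, 1) fits (3, 4, 2); releases (0, 2, 0), pool now (3, 6, 2)
  T4: need (3, 5, 2) fits (3, 6, 2); releases (2, 1, 0), pool now (5, 7, 2)
  T6: need (5, 7, 2) fits (5, 7, 2); releases (2, 2, 0), pool now (7, 9, 2)
  T7: need (3, 9, 2) fits (7, 9, 2); releases (1, 2, 0), pool now (8, 11, 2)
  T3: need (8, 11, 1) fits (8, 11, 2); releases (2, 2, 2), pool now (10, 13, 4)


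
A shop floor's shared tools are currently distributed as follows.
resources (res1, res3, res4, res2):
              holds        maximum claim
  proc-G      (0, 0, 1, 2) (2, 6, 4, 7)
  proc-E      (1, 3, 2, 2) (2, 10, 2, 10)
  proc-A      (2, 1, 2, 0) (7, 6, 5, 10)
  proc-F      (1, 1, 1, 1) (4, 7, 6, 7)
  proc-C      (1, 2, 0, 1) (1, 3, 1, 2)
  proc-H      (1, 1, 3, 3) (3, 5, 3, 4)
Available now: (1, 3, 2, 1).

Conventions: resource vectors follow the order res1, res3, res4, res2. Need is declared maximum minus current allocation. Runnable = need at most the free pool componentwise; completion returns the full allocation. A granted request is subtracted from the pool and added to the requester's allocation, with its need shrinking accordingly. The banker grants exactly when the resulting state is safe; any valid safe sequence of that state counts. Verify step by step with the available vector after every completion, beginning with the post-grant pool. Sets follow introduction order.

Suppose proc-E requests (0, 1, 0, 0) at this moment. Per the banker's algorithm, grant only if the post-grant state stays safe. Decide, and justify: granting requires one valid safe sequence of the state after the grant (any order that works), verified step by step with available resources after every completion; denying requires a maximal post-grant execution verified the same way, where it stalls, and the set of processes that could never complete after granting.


DENY. Granting would leave the state unsafe.
Key observation: after proc-C, proc-H the pool peaks at (3, 5, 5, 5), and each blocked process is short somewhere: proc-G on res3; proc-E on res3, res2; proc-A on res1, res2; proc-F on res3, res2.
After a pretend grant, a maximal execution: proc-C, proc-H — then nothing else fits. Step-by-step check:
  pool = (1, 2, 2, 1)
  proc-C needs (0, 1, 1, 1) <= (1, 2, 2, 1) -> finishes; pool += (1, 2, 0, 1) = (2, 4, 2, 2)
  proc-H needs (2, 4, 0, 1) <= (2, 4, 2, 2) -> finishes; pool += (1, 1, 3, 3) = (3, 5, 5, 5)
  proc-G still needs (2, 6, 3, 5) but only (3, 5, 5, 5) is free — short on res3
  proc-E still needs (1, 6, 0, 8) but only (3, 5, 5, 5) is free — short on res3 and res2
  proc-A still needs (5, 5, 3, 10) but only (3, 5, 5, 5) is free — short on res1 and res2
  proc-F still needs (3, 6, 5, 6) but only (3, 5, 5, 5) is free — short on res3 and res2
Processes that could never finish after the grant: proc-G, proc-E, proc-A and proc-F.
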